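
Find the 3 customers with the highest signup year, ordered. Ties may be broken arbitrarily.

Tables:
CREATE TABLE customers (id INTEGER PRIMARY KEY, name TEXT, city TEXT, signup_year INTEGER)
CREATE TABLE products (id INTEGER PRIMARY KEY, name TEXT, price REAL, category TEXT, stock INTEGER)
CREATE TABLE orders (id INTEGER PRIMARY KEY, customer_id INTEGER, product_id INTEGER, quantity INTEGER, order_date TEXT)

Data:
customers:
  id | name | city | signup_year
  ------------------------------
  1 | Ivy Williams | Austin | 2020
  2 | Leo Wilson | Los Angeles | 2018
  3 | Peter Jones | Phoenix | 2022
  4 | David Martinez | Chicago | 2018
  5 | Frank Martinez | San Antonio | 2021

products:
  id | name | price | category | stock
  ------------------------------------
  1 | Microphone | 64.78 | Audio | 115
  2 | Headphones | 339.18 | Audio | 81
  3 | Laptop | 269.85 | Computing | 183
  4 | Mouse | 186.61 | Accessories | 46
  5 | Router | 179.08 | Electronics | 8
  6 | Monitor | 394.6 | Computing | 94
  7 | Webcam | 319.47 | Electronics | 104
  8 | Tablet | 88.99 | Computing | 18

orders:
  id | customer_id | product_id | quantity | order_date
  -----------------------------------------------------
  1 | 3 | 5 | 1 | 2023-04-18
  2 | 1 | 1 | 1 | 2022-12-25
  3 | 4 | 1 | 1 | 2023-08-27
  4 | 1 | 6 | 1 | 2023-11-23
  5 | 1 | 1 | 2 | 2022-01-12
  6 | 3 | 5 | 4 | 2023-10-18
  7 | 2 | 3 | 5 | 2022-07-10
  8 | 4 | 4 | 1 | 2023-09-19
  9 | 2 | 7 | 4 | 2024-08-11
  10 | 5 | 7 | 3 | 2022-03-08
SELECT name, signup_year FROM customers ORDER BY signup_year DESC LIMIT 3

Execution result:
name | signup_year
Peter Jones | 2022
Frank Martinez | 2021
Ivy Williams | 2020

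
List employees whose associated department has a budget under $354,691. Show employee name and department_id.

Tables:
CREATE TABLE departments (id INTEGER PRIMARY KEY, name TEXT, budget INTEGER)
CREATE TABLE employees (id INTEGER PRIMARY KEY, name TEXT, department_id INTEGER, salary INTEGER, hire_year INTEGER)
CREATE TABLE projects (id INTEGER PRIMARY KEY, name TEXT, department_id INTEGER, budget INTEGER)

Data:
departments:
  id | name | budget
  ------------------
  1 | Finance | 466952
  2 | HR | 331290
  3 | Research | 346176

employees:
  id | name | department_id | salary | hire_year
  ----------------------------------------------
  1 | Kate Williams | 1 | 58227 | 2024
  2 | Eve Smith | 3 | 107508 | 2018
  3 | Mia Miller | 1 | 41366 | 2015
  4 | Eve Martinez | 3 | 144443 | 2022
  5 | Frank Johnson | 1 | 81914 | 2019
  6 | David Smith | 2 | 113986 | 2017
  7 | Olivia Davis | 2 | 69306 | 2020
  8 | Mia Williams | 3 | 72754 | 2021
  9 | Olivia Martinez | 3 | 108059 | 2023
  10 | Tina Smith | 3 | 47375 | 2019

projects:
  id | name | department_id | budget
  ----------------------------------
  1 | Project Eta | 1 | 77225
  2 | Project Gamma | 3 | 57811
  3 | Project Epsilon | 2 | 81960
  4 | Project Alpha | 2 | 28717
SELECT name, department_id FROM employees WHERE department_id IN (SELECT id FROM departments WHERE budget < 354691)

Execution result:
name | department_id
Eve Smith | 3
Eve Martinez | 3
David Smith | 2
Olivia Davis | 2
Mia Williams | 3
Olivia Martinez | 3
Tina Smith | 3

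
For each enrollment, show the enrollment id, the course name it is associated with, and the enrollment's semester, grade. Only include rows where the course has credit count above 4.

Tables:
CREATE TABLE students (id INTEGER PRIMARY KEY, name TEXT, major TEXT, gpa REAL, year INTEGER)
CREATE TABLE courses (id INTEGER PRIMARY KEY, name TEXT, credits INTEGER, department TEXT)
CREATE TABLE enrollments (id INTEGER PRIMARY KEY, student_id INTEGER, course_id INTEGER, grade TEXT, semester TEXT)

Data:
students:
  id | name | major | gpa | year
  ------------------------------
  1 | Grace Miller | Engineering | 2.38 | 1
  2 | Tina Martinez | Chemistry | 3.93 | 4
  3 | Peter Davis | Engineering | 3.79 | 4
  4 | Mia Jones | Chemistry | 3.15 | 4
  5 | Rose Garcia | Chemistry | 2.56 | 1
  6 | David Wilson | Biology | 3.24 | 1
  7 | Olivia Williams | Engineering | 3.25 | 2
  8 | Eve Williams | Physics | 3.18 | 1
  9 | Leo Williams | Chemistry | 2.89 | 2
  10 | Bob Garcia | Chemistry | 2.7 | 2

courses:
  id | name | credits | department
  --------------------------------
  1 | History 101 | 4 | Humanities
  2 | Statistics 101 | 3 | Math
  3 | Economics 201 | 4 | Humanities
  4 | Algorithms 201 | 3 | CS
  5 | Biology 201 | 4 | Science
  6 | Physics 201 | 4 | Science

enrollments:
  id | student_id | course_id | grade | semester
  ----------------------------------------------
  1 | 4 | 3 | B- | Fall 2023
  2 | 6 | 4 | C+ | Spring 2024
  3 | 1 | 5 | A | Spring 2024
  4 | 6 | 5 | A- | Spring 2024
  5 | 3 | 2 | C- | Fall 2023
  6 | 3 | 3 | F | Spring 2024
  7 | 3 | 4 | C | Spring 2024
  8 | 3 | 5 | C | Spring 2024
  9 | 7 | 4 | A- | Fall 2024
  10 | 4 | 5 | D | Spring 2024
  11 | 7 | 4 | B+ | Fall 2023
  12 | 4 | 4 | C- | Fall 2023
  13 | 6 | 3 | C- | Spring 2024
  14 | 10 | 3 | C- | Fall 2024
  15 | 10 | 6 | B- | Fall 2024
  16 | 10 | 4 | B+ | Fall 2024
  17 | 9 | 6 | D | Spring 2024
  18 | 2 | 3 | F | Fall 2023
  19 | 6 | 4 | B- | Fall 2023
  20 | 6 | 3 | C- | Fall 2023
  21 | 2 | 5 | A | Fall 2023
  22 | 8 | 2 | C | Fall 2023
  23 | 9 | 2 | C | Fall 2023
SELECT c.id, p.name AS course, c.semester, c.grade FROM enrollments c JOIN courses p ON c.course_id = p.id WHERE p.credits > 4

Execution result:
(no rows)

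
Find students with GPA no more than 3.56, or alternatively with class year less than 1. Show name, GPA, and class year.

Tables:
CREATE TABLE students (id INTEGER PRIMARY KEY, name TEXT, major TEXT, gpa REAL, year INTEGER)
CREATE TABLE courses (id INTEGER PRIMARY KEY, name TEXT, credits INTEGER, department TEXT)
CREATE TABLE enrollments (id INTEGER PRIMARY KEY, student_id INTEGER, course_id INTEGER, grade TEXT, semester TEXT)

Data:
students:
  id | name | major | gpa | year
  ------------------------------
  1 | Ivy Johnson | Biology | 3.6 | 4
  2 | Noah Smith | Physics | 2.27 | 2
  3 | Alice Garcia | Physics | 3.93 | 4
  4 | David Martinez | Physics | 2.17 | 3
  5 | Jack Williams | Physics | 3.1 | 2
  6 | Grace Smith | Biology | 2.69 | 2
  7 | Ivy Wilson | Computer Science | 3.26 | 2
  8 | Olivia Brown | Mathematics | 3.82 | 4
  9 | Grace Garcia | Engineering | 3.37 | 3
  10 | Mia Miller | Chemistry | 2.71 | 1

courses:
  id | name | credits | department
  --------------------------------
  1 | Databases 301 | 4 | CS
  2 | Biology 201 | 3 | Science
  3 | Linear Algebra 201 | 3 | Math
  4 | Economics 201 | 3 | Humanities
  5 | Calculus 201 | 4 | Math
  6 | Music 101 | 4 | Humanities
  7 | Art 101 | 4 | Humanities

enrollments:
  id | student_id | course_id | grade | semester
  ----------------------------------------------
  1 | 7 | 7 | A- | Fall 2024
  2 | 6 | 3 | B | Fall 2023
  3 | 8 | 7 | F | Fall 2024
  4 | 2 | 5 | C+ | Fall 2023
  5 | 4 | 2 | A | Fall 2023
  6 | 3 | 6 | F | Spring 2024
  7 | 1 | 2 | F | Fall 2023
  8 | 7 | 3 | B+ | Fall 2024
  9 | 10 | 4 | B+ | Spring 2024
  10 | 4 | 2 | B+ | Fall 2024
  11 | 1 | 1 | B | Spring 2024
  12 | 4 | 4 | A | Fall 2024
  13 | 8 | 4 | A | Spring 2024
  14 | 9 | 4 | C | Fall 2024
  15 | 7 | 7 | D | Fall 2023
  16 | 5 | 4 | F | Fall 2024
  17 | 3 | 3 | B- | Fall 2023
SELECT name, gpa, year FROM students WHERE gpa <= 3.56 OR year < 1

Execution result:
name | gpa | year
Noah Smith | 2.27 | 2
David Martinez | 2.17 | 3
Jack Williams | 3.10 | 2
Grace Smith | 2.69 | 2
Ivy Wilson | 3.26 | 2
Grace Garcia | 3.37 | 3
Mia Miller | 2.71 | 1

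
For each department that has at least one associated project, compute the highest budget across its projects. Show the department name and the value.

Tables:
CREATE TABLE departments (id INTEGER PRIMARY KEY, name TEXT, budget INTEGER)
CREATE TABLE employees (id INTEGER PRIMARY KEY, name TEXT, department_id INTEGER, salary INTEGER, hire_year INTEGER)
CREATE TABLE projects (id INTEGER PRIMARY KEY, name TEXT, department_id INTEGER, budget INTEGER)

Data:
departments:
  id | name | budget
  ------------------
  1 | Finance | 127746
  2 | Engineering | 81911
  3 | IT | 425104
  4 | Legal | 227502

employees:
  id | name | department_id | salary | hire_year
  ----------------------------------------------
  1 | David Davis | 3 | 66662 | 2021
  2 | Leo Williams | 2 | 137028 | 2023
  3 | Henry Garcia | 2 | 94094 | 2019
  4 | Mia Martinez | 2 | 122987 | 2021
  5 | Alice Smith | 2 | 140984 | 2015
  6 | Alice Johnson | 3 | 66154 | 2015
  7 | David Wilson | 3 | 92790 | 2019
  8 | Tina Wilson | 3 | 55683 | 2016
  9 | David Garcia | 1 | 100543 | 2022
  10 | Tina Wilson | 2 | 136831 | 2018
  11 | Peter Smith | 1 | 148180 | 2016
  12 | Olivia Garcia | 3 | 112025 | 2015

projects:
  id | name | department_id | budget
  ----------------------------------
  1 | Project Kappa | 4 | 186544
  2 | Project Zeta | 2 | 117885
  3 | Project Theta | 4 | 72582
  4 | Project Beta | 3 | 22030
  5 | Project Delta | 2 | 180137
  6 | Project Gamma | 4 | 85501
SELECT p.name, MAX(c.budget) AS max_budget FROM projects c JOIN departments p ON c.department_id = p.id GROUP BY p.id, p.name

Execution result:
name | max_budget
Engineering | 180137
IT | 22030
Legal | 186544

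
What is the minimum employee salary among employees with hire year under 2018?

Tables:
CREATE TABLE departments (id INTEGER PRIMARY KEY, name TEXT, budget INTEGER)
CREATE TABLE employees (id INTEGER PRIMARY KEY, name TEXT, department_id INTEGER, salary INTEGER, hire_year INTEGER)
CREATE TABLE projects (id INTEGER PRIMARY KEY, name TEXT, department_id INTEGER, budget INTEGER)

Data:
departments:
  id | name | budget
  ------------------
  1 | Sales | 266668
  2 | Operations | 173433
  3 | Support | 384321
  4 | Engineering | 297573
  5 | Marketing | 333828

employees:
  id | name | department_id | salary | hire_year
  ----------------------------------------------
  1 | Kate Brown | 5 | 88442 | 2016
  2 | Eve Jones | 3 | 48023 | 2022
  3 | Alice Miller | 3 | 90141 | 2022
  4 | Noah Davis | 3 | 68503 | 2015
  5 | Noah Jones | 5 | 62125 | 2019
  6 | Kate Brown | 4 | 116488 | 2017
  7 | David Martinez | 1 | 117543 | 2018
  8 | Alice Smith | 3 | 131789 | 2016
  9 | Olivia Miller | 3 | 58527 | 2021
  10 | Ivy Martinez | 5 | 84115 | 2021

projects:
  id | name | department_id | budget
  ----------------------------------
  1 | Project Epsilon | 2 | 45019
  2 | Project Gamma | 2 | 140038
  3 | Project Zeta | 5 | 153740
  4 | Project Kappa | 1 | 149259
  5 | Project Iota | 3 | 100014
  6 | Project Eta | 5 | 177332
SELECT MIN(salary) FROM employees WHERE hire_year < 2018

Execution result:
68503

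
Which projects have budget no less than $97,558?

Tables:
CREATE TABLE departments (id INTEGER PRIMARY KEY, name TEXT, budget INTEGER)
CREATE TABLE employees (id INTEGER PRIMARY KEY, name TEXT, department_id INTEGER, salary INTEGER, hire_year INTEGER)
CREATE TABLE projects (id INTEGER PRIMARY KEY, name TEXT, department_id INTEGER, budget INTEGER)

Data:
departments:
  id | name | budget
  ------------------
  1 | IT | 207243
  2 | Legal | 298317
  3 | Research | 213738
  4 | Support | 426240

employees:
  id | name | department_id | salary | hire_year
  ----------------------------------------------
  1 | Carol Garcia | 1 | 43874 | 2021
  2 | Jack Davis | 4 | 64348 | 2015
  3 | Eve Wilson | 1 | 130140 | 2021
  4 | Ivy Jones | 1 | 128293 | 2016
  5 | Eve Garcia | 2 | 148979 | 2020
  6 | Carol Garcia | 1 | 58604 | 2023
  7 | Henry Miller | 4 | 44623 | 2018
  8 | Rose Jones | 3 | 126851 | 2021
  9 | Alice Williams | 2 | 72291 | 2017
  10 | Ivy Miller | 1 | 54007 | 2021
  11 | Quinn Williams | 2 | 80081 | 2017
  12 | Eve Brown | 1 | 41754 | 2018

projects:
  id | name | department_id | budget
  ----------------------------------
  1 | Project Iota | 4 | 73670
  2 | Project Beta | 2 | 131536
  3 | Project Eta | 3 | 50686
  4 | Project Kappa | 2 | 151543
SELECT name, budget FROM projects WHERE budget >= 97558

Execution result:
name | budget
Project Beta | 131536
Project Kappa | 151543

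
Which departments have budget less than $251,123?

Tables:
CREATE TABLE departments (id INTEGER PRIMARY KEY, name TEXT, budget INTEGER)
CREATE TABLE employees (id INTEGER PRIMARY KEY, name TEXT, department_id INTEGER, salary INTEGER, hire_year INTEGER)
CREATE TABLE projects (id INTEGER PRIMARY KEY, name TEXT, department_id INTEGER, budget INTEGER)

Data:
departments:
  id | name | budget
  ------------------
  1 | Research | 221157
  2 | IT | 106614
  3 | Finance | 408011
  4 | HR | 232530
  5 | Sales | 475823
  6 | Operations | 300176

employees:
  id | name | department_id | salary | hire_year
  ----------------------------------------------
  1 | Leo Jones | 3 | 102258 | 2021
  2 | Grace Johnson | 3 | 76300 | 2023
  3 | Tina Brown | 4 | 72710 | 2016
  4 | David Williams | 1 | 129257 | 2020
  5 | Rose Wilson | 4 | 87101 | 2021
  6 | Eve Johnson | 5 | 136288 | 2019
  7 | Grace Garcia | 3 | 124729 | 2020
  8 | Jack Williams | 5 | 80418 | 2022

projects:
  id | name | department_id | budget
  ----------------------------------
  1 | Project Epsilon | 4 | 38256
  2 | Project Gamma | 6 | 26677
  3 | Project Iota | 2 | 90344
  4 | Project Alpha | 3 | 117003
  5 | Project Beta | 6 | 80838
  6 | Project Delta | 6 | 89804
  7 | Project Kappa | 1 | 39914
SELECT name, budget FROM departments WHERE budget < 251123

Execution result:
name | budget
Research | 221157
IT | 106614
HR | 232530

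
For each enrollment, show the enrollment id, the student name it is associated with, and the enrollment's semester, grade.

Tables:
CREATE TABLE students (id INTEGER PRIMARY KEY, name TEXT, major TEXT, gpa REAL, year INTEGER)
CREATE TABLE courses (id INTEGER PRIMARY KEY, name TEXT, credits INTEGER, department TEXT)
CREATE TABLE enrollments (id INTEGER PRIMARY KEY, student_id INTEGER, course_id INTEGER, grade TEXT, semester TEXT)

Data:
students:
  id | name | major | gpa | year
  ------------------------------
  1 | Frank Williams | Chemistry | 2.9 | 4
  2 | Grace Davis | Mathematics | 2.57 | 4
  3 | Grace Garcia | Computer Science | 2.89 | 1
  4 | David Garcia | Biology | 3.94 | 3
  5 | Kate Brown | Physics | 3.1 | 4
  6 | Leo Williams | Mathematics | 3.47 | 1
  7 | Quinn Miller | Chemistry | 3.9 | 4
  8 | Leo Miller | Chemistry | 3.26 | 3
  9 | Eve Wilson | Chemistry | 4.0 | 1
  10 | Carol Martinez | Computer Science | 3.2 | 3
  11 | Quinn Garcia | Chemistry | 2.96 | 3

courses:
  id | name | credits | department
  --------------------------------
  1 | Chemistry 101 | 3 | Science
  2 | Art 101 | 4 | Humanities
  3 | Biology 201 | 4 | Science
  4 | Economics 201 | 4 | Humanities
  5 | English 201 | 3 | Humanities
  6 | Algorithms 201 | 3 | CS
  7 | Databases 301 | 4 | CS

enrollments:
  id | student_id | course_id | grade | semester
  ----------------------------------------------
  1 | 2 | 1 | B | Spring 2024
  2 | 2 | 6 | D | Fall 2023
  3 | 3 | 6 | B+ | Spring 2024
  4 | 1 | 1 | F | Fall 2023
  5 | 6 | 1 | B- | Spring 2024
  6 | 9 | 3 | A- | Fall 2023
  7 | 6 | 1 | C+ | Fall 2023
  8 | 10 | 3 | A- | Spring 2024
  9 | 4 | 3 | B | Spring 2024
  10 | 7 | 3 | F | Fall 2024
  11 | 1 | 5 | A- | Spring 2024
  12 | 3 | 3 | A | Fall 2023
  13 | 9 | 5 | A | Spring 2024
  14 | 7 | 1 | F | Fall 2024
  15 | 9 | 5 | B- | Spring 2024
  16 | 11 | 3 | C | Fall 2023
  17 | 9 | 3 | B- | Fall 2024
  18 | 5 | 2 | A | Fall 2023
SELECT c.id, p.name AS student, c.semester, c.grade FROM enrollments c JOIN students p ON c.student_id = p.id

Execution result:
id | student | semester | grade
1 | Grace Davis | Spring 2024 | B
2 | Grace Davis | Fall 2023 | D
3 | Grace Garcia | Spring 2024 | B+
4 | Frank Williams | Fall 2023 | F
5 | Leo Williams | Spring 2024 | B-
6 | Eve Wilson | Fall 2023 | A-
7 | Leo Williams | Fall 2023 | C+
8 | Carol Martinez | Spring 2024 | A-
9 | David Garcia | Spring 2024 | B
10 | Quinn Miller | Fall 2024 | F
11 | Frank Williams | Spring 2024 | A-
12 | Grace Garcia | Fall 2023 | A
13 | Eve Wilson | Spring 2024 | A
14 | Quinn Miller | Fall 2024 | F
15 | Eve Wilson | Spring 2024 | B-
16 | Quinn Garcia | Fall 2023 | C
17 | Eve Wilson | Fall 2024 | B-
18 | Kate Brown | Fall 2023 | A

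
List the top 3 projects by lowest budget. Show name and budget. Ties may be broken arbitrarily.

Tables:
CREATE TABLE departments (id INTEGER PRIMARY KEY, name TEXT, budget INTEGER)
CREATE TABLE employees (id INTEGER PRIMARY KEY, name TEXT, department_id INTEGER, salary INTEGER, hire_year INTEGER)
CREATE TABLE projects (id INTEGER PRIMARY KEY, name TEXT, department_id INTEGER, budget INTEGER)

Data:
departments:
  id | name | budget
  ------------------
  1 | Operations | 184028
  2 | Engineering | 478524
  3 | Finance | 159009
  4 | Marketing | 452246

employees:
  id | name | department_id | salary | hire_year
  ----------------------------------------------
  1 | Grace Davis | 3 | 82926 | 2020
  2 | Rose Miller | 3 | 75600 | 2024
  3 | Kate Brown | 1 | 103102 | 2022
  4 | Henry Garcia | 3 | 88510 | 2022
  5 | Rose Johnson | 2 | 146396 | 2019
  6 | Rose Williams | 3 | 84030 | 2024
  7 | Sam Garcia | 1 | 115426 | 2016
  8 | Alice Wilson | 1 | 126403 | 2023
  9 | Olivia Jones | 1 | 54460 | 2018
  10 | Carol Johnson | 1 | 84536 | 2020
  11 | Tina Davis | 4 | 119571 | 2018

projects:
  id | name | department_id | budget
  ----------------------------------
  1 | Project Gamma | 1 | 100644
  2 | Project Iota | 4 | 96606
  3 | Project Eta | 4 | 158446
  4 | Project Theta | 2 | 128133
SELECT name, budget FROM projects ORDER BY budget ASC LIMIT 3

Execution result:
name | budget
Project Iota | 96606
Project Gamma | 100644
Project Theta | 128133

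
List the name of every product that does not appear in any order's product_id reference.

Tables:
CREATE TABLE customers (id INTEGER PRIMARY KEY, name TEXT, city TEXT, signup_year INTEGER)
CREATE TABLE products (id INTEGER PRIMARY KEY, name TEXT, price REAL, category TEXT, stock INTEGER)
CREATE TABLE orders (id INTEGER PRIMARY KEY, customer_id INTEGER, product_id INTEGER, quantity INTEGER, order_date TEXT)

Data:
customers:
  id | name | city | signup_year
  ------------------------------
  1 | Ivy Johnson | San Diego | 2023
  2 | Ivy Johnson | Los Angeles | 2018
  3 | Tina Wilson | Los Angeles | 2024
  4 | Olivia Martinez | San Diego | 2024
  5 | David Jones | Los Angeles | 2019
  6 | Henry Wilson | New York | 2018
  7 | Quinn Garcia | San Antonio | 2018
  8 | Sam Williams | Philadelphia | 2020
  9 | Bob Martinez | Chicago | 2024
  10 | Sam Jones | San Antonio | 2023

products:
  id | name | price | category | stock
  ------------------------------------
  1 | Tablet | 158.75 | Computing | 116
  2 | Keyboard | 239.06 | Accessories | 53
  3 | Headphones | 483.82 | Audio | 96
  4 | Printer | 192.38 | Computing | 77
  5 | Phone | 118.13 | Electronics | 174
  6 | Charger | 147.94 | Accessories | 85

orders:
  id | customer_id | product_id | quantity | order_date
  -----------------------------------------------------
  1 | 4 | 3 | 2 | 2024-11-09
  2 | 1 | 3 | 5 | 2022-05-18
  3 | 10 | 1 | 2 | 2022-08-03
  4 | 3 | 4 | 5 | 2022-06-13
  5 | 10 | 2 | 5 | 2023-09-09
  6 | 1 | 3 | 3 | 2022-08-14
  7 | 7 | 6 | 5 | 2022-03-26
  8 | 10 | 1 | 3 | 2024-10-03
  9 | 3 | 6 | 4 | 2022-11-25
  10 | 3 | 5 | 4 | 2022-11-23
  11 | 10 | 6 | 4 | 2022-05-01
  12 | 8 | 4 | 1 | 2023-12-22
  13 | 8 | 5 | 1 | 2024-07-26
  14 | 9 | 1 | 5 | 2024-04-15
SELECT p.name FROM products p LEFT JOIN orders c ON c.product_id = p.id WHERE c.id IS NULL

Execution result:
(no rows)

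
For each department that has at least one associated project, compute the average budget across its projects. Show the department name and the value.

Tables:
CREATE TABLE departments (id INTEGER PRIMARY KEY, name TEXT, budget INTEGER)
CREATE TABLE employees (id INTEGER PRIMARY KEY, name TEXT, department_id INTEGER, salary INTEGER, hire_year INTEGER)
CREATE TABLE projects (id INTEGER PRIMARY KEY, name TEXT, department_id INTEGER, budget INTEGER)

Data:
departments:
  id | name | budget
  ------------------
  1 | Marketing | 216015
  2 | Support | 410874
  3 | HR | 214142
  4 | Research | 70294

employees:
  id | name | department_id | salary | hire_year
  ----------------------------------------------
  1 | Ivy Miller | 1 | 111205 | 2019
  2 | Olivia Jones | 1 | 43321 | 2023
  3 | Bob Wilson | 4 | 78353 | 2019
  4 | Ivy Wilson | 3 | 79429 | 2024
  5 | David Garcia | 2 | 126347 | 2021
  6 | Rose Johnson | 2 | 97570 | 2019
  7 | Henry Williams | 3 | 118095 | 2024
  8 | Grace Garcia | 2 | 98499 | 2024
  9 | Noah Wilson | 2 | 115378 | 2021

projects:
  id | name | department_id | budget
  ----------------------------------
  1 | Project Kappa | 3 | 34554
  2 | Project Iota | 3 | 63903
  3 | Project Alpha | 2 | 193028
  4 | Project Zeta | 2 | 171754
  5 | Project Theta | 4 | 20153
SELECT p.name, AVG(c.budget) AS avg_budget FROM projects c JOIN departments p ON c.department_id = p.id GROUP BY p.id, p.name

Execution result:
name | avg_budget
Support | 182391.00
HR | 49228.50
Research | 20153.00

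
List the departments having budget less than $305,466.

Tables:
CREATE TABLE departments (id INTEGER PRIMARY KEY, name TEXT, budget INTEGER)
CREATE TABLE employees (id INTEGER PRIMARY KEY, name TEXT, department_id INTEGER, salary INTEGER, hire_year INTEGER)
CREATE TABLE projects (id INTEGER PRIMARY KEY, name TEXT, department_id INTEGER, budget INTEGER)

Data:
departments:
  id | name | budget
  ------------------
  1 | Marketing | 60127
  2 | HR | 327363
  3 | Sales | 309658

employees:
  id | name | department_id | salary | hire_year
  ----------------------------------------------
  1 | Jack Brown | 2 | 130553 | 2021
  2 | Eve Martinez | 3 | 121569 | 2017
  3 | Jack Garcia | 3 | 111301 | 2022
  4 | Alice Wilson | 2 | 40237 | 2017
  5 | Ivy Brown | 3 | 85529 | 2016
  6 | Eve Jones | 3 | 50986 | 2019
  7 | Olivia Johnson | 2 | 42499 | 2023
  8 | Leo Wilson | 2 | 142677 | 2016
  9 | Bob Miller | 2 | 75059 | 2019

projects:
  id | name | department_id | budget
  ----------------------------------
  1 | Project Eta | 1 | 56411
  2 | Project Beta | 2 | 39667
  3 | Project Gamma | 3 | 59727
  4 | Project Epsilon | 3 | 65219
SELECT name, budget FROM departments WHERE budget < 305466

Execution result:
name | budget
Marketing | 60127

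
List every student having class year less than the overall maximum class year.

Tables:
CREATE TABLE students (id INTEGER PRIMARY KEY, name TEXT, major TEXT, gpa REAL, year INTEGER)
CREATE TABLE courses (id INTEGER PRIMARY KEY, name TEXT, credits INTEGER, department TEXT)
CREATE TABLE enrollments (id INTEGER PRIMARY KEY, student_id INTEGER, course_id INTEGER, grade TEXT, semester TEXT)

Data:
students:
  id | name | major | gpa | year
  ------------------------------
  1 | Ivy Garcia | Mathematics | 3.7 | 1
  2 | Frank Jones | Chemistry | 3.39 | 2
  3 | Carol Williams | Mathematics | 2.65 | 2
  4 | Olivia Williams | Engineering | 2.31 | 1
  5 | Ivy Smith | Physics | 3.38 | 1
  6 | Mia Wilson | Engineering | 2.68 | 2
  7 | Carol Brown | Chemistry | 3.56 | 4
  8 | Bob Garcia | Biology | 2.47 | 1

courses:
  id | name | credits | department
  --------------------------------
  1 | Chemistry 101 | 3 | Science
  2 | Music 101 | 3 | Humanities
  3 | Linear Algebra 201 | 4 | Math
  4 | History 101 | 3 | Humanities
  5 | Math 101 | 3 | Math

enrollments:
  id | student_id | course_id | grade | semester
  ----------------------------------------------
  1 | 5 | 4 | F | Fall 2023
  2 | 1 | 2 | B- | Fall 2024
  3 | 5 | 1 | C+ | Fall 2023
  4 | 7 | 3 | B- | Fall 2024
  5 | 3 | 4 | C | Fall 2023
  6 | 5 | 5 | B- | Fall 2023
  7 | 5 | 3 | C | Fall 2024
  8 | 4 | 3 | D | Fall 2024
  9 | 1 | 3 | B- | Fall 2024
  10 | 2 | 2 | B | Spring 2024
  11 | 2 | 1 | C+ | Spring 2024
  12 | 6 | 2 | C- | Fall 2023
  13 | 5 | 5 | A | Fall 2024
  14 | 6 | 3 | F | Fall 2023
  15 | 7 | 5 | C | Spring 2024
SELECT name, year FROM students WHERE year < (SELECT MAX(year) FROM students)

Execution result:
name | year
Ivy Garcia | 1
Frank Jones | 2
Carol Williams | 2
Olivia Williams | 1
Ivy Smith | 1
Mia Wilson | 2
Bob Garcia | 1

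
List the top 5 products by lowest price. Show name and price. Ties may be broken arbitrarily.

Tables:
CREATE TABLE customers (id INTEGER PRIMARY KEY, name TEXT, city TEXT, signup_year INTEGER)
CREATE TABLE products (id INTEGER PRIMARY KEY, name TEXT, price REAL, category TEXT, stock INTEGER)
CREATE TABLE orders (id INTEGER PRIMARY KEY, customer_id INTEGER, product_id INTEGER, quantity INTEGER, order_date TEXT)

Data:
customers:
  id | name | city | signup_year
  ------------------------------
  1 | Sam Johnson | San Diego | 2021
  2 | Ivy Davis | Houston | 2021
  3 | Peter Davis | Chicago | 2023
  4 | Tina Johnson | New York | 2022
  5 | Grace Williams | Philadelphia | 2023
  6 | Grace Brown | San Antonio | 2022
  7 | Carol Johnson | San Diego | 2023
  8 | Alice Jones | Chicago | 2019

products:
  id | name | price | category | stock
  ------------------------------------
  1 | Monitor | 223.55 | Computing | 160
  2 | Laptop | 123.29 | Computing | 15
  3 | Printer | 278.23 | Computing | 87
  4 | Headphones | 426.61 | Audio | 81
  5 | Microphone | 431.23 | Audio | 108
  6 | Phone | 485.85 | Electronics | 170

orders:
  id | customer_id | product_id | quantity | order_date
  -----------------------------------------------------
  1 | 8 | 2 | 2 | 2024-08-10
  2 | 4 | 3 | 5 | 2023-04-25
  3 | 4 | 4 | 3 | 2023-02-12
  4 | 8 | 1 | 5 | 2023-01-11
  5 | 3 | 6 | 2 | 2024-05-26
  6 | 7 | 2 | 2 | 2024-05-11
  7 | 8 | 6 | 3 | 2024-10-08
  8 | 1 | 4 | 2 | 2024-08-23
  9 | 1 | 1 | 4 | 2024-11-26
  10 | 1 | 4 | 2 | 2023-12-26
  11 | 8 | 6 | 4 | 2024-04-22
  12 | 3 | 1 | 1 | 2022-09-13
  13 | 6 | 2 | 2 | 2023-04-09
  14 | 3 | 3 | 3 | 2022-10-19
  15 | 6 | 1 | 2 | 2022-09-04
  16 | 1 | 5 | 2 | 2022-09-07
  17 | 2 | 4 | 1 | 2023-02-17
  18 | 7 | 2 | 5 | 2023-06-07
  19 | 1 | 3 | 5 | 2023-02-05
SELECT name, price FROM products ORDER BY price ASC LIMIT 5

Execution result:
name | price
Laptop | 123.29
Monitor | 223.55
Printer | 278.23
Headphones | 426.61
Microphone | 431.23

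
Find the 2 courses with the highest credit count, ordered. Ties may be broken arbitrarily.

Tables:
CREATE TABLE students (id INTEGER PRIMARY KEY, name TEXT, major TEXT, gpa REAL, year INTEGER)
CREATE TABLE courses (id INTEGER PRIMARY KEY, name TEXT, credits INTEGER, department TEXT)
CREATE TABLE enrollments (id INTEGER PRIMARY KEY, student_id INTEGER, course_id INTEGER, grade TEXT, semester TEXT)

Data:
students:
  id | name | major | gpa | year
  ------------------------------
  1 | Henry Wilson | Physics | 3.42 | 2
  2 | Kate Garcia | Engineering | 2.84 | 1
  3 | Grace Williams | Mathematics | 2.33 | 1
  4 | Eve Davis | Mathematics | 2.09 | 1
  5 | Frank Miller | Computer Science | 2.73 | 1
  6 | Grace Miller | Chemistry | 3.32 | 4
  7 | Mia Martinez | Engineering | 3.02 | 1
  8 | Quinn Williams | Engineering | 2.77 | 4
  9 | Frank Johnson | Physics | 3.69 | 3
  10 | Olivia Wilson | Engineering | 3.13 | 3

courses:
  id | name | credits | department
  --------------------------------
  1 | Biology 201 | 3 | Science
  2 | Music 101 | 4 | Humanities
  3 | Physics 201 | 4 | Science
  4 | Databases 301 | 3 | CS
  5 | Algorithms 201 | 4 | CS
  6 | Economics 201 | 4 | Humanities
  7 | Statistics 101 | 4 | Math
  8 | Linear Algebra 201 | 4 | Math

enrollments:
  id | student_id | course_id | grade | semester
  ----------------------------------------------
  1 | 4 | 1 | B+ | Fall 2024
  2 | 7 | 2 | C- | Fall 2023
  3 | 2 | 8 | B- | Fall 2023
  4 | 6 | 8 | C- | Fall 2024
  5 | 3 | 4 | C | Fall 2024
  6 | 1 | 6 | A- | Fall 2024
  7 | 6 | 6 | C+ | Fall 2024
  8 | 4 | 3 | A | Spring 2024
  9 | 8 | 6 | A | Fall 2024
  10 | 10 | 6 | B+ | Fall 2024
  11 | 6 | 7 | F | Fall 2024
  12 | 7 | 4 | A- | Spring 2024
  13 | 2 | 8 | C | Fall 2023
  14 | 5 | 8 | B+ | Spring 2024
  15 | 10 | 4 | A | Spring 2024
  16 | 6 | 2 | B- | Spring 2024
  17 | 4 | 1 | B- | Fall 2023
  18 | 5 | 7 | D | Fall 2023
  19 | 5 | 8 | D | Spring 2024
SELECT name, credits FROM courses ORDER BY credits DESC LIMIT 2

Execution result:
name | credits
Music 101 | 4
Physics 201 | 4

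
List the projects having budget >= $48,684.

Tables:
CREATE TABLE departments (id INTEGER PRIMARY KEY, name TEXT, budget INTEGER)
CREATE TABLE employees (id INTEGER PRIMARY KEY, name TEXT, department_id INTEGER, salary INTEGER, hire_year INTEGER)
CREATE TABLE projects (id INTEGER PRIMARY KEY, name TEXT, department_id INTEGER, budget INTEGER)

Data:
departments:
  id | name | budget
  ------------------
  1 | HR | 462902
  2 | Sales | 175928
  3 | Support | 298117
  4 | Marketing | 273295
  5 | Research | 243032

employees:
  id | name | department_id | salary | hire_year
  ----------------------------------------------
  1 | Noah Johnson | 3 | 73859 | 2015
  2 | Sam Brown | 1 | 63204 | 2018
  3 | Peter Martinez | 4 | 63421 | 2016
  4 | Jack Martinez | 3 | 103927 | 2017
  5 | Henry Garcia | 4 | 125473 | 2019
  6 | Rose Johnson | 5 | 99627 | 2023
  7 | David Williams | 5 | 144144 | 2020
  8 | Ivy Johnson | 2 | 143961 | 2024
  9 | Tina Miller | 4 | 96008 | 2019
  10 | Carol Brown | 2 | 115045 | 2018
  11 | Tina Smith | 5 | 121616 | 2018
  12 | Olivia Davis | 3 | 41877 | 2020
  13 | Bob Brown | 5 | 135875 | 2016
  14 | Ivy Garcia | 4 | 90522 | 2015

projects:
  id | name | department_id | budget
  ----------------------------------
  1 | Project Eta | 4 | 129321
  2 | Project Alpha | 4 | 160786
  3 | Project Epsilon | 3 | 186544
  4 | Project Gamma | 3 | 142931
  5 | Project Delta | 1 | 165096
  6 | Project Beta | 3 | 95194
SELECT name, budget FROM projects WHERE budget >= 48684

Execution result:
name | budget
Project Eta | 129321
Project Alpha | 160786
Project Epsilon | 186544
Project Gamma | 142931
Project Delta | 165096
Project Beta | 95194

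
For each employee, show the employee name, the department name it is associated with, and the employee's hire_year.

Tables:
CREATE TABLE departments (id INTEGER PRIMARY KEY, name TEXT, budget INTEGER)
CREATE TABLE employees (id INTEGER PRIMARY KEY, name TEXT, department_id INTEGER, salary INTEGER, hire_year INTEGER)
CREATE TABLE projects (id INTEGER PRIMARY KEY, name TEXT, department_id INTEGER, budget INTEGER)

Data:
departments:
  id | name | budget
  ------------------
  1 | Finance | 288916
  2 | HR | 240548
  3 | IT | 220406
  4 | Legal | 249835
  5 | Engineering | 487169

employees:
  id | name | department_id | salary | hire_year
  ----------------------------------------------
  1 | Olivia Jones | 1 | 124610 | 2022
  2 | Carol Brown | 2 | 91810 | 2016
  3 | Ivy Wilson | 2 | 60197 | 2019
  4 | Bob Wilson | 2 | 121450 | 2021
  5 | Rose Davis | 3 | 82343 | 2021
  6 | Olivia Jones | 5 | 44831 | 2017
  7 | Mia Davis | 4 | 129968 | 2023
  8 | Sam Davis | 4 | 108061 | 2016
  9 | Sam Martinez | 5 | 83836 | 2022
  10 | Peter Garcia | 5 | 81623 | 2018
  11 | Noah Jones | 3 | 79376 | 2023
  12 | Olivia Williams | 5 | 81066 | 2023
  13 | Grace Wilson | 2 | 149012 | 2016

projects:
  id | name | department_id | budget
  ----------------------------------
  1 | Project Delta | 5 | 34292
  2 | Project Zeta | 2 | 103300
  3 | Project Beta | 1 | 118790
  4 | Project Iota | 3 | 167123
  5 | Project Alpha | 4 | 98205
SELECT c.name, p.name AS department, c.hire_year FROM employees c JOIN departments p ON c.department_id = p.id

Execution result:
name | department | hire_year
Olivia Jones | Finance | 2022
Carol Brown | HR | 2016
Ivy Wilson | HR | 2019
Bob Wilson | HR | 2021
Rose Davis | IT | 2021
Olivia Jones | Engineering | 2017
Mia Davis | Legal | 2023
Sam Davis | Legal | 2016
Sam Martinez | Engineering | 2022
Peter Garcia | Engineering | 2018
Noah Jones | IT | 2023
Olivia Williams | Engineering | 2023
Grace Wilson | HR | 2016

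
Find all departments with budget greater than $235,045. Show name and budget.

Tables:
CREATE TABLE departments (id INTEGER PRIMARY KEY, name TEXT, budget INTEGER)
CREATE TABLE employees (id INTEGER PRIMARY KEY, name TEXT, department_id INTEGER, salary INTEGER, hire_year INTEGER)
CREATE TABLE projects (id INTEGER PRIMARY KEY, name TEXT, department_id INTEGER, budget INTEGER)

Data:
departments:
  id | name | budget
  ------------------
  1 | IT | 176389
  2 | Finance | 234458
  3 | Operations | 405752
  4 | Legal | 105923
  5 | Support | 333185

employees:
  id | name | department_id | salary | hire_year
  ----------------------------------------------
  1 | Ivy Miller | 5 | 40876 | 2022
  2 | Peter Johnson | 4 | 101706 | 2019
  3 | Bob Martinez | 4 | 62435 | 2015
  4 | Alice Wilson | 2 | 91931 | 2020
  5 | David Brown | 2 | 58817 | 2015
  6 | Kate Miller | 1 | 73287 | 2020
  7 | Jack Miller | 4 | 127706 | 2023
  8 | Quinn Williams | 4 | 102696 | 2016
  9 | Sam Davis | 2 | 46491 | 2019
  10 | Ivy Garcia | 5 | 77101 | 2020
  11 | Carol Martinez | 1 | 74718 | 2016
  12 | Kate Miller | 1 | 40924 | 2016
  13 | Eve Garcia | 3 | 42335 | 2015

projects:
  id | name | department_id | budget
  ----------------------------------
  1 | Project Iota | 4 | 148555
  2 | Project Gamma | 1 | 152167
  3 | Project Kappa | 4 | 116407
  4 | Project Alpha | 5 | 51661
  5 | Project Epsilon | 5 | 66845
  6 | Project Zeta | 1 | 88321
SELECT name, budget FROM departments WHERE budget > 235045

Execution result:
name | budget
Operations | 405752
Support | 333185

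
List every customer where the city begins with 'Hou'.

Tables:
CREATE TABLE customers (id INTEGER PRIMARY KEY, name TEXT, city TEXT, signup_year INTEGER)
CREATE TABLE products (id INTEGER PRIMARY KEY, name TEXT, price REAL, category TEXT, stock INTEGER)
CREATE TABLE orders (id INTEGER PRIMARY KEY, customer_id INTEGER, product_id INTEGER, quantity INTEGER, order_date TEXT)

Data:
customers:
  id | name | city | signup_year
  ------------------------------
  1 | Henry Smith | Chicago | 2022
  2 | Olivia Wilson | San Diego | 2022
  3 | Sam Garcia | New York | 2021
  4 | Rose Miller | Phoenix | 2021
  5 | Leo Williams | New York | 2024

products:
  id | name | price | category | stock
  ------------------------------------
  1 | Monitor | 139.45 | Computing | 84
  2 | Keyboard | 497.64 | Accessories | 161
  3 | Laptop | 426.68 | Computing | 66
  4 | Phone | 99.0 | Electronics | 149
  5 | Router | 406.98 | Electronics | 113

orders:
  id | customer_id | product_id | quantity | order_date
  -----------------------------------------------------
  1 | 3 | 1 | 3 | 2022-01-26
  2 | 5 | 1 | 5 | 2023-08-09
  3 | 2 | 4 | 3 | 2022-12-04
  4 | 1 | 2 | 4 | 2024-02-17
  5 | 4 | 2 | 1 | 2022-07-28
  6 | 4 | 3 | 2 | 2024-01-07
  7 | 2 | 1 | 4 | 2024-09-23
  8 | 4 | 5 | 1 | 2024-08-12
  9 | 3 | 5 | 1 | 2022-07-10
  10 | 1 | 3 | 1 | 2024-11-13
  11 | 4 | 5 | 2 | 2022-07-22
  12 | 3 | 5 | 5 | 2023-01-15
SELECT name, city FROM customers WHERE city LIKE 'Hou%'

Execution result:
(no rows)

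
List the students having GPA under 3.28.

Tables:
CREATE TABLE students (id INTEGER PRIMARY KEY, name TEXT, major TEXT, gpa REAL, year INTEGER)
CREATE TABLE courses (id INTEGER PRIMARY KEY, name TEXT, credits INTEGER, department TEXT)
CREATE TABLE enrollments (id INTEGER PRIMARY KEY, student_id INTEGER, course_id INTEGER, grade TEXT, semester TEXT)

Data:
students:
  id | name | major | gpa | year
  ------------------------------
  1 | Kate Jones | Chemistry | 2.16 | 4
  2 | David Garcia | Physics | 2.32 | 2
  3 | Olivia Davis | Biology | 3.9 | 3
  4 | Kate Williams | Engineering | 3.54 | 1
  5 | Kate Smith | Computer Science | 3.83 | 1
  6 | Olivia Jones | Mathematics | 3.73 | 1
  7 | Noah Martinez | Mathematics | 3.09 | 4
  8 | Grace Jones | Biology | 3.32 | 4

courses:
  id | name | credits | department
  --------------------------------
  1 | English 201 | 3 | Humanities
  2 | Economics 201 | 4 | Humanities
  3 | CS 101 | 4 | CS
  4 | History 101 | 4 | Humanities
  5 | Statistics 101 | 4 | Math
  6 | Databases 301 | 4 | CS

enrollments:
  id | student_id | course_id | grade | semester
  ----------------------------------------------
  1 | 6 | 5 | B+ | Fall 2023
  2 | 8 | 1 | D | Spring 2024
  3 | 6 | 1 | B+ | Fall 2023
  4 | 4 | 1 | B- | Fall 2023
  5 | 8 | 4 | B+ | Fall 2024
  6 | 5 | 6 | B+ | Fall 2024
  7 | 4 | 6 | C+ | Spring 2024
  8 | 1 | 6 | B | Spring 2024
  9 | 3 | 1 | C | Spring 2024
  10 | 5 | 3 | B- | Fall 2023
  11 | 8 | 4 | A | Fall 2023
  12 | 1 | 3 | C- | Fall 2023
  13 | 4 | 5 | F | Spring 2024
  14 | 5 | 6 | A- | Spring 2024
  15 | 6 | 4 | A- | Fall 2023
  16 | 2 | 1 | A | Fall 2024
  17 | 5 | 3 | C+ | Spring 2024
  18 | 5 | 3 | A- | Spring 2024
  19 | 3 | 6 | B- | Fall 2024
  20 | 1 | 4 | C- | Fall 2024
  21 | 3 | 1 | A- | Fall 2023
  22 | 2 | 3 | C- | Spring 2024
SELECT name, gpa FROM students WHERE gpa < 3.28

Execution result:
name | gpa
Kate Jones | 2.16
David Garcia | 2.32
Noah Martinez | 3.09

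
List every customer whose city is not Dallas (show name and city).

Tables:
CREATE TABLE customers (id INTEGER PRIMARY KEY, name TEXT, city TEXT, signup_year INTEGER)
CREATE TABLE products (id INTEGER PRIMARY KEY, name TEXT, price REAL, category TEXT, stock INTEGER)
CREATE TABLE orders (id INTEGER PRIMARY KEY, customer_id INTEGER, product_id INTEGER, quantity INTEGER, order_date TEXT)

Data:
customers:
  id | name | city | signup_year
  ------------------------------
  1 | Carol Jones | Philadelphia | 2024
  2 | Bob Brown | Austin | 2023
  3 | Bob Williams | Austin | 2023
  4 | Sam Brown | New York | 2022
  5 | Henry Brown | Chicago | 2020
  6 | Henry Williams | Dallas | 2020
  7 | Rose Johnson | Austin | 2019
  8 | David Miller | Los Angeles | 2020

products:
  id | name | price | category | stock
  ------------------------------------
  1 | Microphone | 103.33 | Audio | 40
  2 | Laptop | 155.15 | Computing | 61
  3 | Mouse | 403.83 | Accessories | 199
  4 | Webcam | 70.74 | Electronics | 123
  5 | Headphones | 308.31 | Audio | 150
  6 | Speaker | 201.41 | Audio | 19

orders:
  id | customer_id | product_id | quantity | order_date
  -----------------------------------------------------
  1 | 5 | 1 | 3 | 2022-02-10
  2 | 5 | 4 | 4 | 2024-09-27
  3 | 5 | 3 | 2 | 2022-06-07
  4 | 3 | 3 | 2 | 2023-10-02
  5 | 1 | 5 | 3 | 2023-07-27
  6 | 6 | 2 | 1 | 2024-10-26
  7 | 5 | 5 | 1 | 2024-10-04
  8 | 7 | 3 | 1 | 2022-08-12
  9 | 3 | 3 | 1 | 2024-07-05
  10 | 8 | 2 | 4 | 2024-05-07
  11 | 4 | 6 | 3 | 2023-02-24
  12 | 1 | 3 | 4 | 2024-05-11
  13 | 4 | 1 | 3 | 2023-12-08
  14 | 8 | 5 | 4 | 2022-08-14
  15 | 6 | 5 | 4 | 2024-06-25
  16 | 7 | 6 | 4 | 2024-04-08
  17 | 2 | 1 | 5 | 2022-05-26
SELECT name, city FROM customers WHERE city <> 'Dallas'

Execution result:
name | city
Carol Jones | Philadelphia
Bob Brown | Austin
Bob Williams | Austin
Sam Brown | New York
Henry Brown | Chicago
Rose Johnson | Austin
David Miller | Los Angeles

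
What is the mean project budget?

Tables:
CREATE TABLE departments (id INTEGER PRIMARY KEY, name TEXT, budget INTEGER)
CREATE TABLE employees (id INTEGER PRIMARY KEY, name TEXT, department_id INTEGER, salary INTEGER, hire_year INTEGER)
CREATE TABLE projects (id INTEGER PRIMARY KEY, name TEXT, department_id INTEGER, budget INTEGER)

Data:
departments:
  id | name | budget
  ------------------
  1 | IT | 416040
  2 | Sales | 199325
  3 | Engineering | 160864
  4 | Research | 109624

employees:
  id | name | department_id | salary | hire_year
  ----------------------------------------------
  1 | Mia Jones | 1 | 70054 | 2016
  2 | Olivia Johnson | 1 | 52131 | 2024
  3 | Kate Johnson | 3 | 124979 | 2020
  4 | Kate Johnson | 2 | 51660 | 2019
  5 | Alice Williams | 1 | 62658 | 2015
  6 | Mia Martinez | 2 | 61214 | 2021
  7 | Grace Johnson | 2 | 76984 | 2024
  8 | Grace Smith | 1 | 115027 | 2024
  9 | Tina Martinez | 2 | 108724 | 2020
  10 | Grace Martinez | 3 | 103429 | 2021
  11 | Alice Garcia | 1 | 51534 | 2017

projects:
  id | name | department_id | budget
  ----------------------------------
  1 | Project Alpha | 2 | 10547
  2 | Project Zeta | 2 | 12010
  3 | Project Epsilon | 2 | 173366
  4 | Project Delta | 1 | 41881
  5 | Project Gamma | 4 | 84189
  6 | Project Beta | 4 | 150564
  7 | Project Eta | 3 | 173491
SELECT AVG(budget) FROM projects

Execution result:
92292.57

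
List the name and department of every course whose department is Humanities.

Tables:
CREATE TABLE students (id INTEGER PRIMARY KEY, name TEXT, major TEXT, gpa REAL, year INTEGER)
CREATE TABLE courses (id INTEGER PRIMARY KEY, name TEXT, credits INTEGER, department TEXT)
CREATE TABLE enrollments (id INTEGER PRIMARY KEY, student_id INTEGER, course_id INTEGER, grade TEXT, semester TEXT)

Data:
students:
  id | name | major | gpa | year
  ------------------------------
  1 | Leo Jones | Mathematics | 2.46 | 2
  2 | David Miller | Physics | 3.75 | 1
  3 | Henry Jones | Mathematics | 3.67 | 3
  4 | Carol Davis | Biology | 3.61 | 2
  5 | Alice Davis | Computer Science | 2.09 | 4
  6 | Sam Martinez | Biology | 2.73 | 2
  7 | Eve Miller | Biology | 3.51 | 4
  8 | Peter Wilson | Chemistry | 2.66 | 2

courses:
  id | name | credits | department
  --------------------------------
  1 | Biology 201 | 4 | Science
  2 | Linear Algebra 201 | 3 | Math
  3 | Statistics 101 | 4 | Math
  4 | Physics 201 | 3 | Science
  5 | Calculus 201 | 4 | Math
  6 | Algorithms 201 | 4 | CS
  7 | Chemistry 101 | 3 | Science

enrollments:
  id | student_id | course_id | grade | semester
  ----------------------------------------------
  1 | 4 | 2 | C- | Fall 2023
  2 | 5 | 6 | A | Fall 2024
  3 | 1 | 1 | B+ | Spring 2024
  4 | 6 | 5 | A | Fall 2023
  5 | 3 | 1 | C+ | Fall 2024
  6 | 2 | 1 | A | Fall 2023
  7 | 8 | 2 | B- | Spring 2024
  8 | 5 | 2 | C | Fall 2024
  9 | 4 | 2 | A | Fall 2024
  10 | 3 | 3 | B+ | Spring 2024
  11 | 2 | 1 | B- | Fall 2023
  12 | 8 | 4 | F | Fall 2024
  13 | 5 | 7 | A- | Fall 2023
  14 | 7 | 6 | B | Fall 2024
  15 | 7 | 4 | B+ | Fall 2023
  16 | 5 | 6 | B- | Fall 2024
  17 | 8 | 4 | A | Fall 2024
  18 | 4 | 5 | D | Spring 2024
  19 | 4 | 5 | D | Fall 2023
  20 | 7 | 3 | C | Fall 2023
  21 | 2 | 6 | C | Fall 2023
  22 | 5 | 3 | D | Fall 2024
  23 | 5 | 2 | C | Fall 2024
SELECT name, department FROM courses WHERE department = 'Humanities'

Execution result:
(no rows)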